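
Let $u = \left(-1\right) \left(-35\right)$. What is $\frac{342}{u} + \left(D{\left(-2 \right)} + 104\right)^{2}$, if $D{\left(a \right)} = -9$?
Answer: $\frac{316217}{35} \approx 9034.8$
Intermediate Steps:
$u = 35$
$\frac{342}{u} + \left(D{\left(-2 \right)} + 104\right)^{2} = \frac{342}{35} + \left(-9 + 104\right)^{2} = 342 \cdot \frac{1}{35} + 95^{2} = \frac{342}{35} + 9025 = \frac{316217}{35}$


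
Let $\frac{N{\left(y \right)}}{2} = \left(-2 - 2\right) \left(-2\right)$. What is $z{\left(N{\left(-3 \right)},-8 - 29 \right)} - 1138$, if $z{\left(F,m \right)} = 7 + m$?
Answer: $-1168$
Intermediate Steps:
$N{\left(y \right)} = 16$ ($N{\left(y \right)} = 2 \left(-2 - 2\right) \left(-2\right) = 2 \left(\left(-4\right) \left(-2\right)\right) = 2 \cdot 8 = 16$)
$z{\left(N{\left(-3 \right)},-8 - 29 \right)} - 1138 = \left(7 - 37\right) - 1138 = -30 - 1138 = -1168$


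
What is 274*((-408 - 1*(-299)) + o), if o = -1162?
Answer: -348254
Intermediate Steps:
274*((-408 - 1*(-299)) + o) = 274*((-408 - 1*(-299)) - 1162) = 274*((-408 + 299) - 1162) = 274*(-109 - 1162) = 274*(-1271) = -348254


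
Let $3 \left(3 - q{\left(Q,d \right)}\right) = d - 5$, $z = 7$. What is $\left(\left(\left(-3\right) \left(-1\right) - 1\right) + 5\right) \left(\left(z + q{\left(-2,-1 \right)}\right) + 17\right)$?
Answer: $203$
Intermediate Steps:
$q{\left(Q,d \right)} = \frac{14}{3} - \frac{d}{3}$ ($q{\left(Q,d \right)} = 3 - \frac{d - 5}{3} = 3 - \frac{-5 + d}{3} = 3 - \left(- \frac{5}{3} + \frac{d}{3}\right) = \frac{14}{3} - \frac{d}{3}$)
$\left(\left(\left(-3\right) \left(-1\right) - 1\right) + 5\right) \left(\left(z + q{\left(-2,-1 \right)}\right) + 17\right) = \left(\left(\left(-3\right) \left(-1\right) - 1\right) + 5\right) \left(\left(7 + \left(\frac{14}{3} - - \frac{1}{3}\right)\right) + 17\right) = \left(\left(3 - 1\right) + 5\right) \left(\left(7 + \left(\frac{14}{3} + \frac{1}{3}\right)\right) + 17\right) = \left(2 + 5\right) \left(\left(7 + 5\right) + 17\right) = 7 \left(12 + 17\right) = 7 \cdot 29 = 203$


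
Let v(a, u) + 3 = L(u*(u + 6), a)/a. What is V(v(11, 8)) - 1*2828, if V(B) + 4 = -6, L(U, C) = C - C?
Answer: -2838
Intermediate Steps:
L(U, C) = 0
v(a, u) = -3 (v(a, u) = -3 + 0/a = -3 + 0 = -3)
V(B) = -10 (V(B) = -4 - 6 = -10)
V(v(11, 8)) - 1*2828 = -10 - 1*2828 = -10 - 2828 = -2838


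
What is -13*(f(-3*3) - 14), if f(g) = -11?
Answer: 325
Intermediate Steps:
-13*(f(-3*3) - 14) = -13*(-11 - 14) = -13*(-25) = 325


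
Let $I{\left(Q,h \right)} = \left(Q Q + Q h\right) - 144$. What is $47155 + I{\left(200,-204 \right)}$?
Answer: $46211$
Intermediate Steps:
$I{\left(Q,h \right)} = -144 + Q^{2} + Q h$ ($I{\left(Q,h \right)} = \left(Q^{2} + Q h\right) - 144 = -144 + Q^{2} + Q h$)
$47155 + I{\left(200,-204 \right)} = 47155 + \left(-144 + 200^{2} + 200 \left(-204\right)\right) = 47155 - 944 = 46211$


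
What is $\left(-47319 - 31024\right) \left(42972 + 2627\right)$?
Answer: $-3572362457$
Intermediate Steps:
$\left(-47319 - 31024\right) \left(42972 + 2627\right) = \left(-78343\right) 45599 = -3572362457$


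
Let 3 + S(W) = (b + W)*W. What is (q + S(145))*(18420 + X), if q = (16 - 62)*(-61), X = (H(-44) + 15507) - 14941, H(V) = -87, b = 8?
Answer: 472248212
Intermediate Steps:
S(W) = -3 + W*(8 + W) (S(W) = -3 + (8 + W)*W = -3 + W*(8 + W))
X = 479 (X = (-87 + 15507) - 14941 = 15420 - 14941 = 479)
q = 2806 (q = -46*(-61) = 2806)
(q + S(145))*(18420 + X) = (2806 + (-3 + 145**2 + 8*145))*(18420 + 479) = (2806 + (-3 + 21025 + 1160))*18899 = (2806 + 22182)*18899 = 24988*18899 = 472248212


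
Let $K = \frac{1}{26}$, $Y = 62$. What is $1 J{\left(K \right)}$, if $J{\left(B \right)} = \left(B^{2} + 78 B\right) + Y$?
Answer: $\frac{43941}{676} \approx 65.001$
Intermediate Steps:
$K = \frac{1}{26} \approx 0.038462$
$J{\left(B \right)} = 62 + B^{2} + 78 B$ ($J{\left(B \right)} = \left(B^{2} + 78 B\right) + 62 = 62 + B^{2} + 78 B$)
$1 J{\left(K \right)} = 1 \left(62 + \left(\frac{1}{26}\right)^{2} + 78 \cdot \frac{1}{26}\right) = 1 \left(62 + \frac{1}{676} + 3\right) = 1 \cdot \frac{43941}{676} = \frac{43941}{676}$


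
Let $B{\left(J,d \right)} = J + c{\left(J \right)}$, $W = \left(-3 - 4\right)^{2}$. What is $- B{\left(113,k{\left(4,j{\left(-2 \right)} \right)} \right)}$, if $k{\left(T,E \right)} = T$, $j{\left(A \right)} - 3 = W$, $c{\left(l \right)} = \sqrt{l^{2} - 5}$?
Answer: $-113 - 2 \sqrt{3191} \approx -225.98$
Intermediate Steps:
$W = 49$ ($W = \left(-7\right)^{2} = 49$)
$c{\left(l \right)} = \sqrt{-5 + l^{2}}$
$j{\left(A \right)} = 52$ ($j{\left(A \right)} = 3 + 49 = 52$)
$B{\left(J,d \right)} = J + \sqrt{-5 + J^{2}}$
$- B{\left(113,k{\left(4,j{\left(-2 \right)} \right)} \right)} = - (113 + \sqrt{-5 + 113^{2}}) = - (113 + \sqrt{-5 + 12769}) = - (113 + \sqrt{12764}) = - (113 + 2 \sqrt{3191}) = -113 - 2 \sqrt{3191}$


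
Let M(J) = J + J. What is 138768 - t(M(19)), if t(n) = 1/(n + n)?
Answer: 10546367/76 ≈ 1.3877e+5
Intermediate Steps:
M(J) = 2*J
t(n) = 1/(2*n)
138768 - t(M(19)) = 138768 - 1/(2*(2*19)) = 138768 - 1/(2*38) = 138768 - 1*1/76 = 138768 - 1/76 = 10546367/76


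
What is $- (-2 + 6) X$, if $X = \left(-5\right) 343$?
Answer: $6860$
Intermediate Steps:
$X = -1715$
$- (-2 + 6) X = - (-2 + 6) \left(-1715\right) = \left(-1\right) 4 \left(-1715\right) = \left(-4\right) \left(-1715\right) = 6860$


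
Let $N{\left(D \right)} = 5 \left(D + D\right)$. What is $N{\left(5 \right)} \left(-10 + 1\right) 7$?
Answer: $-3150$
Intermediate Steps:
$N{\left(D \right)} = 10 D$ ($N{\left(D \right)} = 5 \cdot 2 D = 10 D$)
$N{\left(5 \right)} \left(-10 + 1\right) 7 = 10 \cdot 5 \left(-10 + 1\right) 7 = 50 \left(-9\right) 7 = \left(-450\right) 7 = -3150$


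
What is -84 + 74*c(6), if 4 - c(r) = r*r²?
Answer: -15772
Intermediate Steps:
c(r) = 4 - r³ (c(r) = 4 - r*r² = 4 - r³)
-84 + 74*c(6) = -84 + 74*(4 - 1*6³) = -84 + 74*(4 - 1*216) = -84 + 74*(4 - 216) = -84 + 74*(-212) = -84 - 15688 = -15772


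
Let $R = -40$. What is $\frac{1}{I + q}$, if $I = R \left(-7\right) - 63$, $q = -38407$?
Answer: $- \frac{1}{38190} \approx -2.6185 \cdot 10^{-5}$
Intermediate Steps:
$I = 217$ ($I = \left(-40\right) \left(-7\right) - 63 = 280 - 63 = 217$)
$\frac{1}{I + q} = \frac{1}{217 - 38407} = \frac{1}{-38190} = - \frac{1}{38190}$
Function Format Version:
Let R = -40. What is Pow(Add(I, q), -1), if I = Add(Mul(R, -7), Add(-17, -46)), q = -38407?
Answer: Rational(-1, 38190) ≈ -2.6185e-5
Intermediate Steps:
I = 217 (I = Add(Mul(-40, -7), Add(-17, -46)) = Add(280, -63) = 217)
Pow(Add(I, q), -1) = Pow(Add(217, -38407), -1) = Pow(-38190, -1) = Rational(-1, 38190)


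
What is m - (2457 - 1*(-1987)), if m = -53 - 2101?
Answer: -6598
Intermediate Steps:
m = -2154
m - (2457 - 1*(-1987)) = -2154 - (2457 - 1*(-1987)) = -2154 - (2457 + 1987) = -2154 - 1*4444 = -2154 - 4444 = -6598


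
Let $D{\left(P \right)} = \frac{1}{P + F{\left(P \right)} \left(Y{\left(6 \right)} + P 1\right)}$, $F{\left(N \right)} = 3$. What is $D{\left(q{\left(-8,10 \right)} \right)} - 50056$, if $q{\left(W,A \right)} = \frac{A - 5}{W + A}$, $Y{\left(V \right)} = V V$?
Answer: $- \frac{5906607}{118} \approx -50056.0$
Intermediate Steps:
$Y{\left(V \right)} = V^{2}$
$q{\left(W,A \right)} = \frac{-5 + A}{A + W}$
$D{\left(P \right)} = \frac{1}{108 + 4 P}$ ($D{\left(P \right)} = \frac{1}{P + 3 \left(6^{2} + P 1\right)} = \frac{1}{P + 3 \left(36 + P\right)} = \frac{1}{P + \left(108 + 3 P\right)} = \frac{1}{108 + 4 P}$)
$D{\left(q{\left(-8,10 \right)} \right)} - 50056 = \frac{1}{4 \left(27 + \frac{-5 + 10}{10 - 8}\right)} - 50056 = \frac{1}{4 \left(27 + \frac{1}{2} \cdot 5\right)} - 50056 = \frac{1}{4 \left(27 + \frac{5}{2}\right)} - 50056 = \frac{1}{4 \cdot \frac{59}{2}} - 50056 = \frac{1}{4} \cdot \frac{2}{59} - 50056 = \frac{1}{118} - 50056 = - \frac{5906607}{118}$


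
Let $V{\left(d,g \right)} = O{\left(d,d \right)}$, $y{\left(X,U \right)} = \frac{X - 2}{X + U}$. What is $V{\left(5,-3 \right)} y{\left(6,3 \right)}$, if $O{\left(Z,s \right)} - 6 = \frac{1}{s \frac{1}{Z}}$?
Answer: $\frac{28}{9} \approx 3.1111$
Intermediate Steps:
$y{\left(X,U \right)} = \frac{-2 + X}{U + X}$
$O{\left(Z,s \right)} = 6 + \frac{Z}{s}$ ($O{\left(Z,s \right)} = 6 + \frac{1}{s \frac{1}{Z}} = 6 + \frac{Z}{s}$)
$V{\left(d,g \right)} = 7$ ($V{\left(d,g \right)} = 6 + \frac{d}{d} = 6 + 1 = 7$)
$V{\left(5,-3 \right)} y{\left(6,3 \right)} = 7 \frac{-2 + 6}{3 + 6} = 7 \cdot \frac{1}{9} \cdot 4 = 7 \cdot \frac{4}{9} = \frac{28}{9}$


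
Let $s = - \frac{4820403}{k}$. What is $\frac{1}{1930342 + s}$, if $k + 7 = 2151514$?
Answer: $\frac{717169}{1384379834997} \approx 5.1804 \cdot 10^{-7}$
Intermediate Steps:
$k = 2151507$ ($k = -7 + 2151514 = 2151507$)
$s = - \frac{1606801}{717169}$ ($s = - \frac{4820403}{2151507} = \left(-4820403\right) \frac{1}{2151507} = - \frac{1606801}{717169} \approx -2.2405$)
$\frac{1}{1930342 + s} = \frac{1}{1930342 - \frac{1606801}{717169}} = \frac{1}{\frac{1384379834997}{717169}} = \frac{717169}{1384379834997}$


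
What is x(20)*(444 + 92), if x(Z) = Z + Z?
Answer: 21440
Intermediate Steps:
x(Z) = 2*Z
x(20)*(444 + 92) = (2*20)*(444 + 92) = 40*536 = 21440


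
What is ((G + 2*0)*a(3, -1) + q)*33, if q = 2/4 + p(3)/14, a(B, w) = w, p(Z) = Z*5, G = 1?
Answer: 132/7 ≈ 18.857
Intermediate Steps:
p(Z) = 5*Z
q = 11/7 (q = 2/4 + (5*3)/14 = 2*(¼) + 15*(1/14) = ½ + 15/14 = 11/7 ≈ 1.5714)
((G + 2*0)*a(3, -1) + q)*33 = ((1 + 2*0)*(-1) + 11/7)*33 = ((1 + 0)*(-1) + 11/7)*33 = (1*(-1) + 11/7)*33 = (-1 + 11/7)*33 = (4/7)*33 = 132/7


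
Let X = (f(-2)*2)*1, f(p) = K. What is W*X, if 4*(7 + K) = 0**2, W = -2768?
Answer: 38752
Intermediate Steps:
K = -7 (K = -7 + (1/4)*0**2 = -7 + (1/4)*0 = -7 + 0 = -7)
f(p) = -7
X = -14 (X = -7*2*1 = -14*1 = -14)
W*X = -2768*(-14) = 38752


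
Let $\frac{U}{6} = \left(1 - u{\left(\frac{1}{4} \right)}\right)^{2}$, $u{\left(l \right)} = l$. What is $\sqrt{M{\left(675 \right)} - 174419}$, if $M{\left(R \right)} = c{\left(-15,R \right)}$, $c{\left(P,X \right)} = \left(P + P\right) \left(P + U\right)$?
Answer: $\frac{i \sqrt{696281}}{2} \approx 417.22 i$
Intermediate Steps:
$U = \frac{27}{8}$ ($U = 6 \left(1 - \frac{1}{4}\right)^{2} = 6 \left(\frac{3}{4}\right)^{2} = 6 \cdot \frac{9}{16} = \frac{27}{8} \approx 3.375$)
$c{\left(P,X \right)} = 2 P \left(\frac{27}{8} + P\right)$ ($c{\left(P,X \right)} = \left(P + P\right) \left(P + \frac{27}{8}\right) = 2 P \left(\frac{27}{8} + P\right)$)
$M{\left(R \right)} = \frac{1395}{4}$ ($M{\left(R \right)} = \frac{1}{4} \left(-15\right) \left(27 + 8 \left(-15\right)\right) = \frac{1}{4} \left(-15\right) \left(27 - 120\right) = \frac{1}{4} \left(-15\right) \left(-93\right) = \frac{1395}{4}$)
$\sqrt{M{\left(675 \right)} - 174419} = \sqrt{\frac{1395}{4} - 174419} = \sqrt{- \frac{696281}{4}} = \frac{i \sqrt{696281}}{2}$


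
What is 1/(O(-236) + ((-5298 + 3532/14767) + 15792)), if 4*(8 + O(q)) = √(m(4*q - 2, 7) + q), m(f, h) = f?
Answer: 18293394331984/191829037291086287 - 436128578*I*√1182/191829037291086287 ≈ 9.5363e-5 - 7.8164e-8*I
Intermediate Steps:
O(q) = -8 + √(-2 + 5*q)/4 (O(q) = -8 + √((4*q - 2) + q)/4 = -8 + √((-2 + 4*q) + q)/4 = -8 + √(-2 + 5*q)/4)
1/(O(-236) + ((-5298 + 3532/14767) + 15792)) = 1/((-8 + √(-2 + 5*(-236))/4) + ((-5298 + 3532/14767) + 15792)) = 1/((-8 + √(-2 - 1180)/4) + ((-5298 + 3532*(1/14767)) + 15792)) = 1/((-8 + √(-1182)/4) + ((-5298 + 3532/14767) + 15792)) = 1/((-8 + (I*√1182)/4) + (-78232034/14767 + 15792)) = 1/((-8 + I*√1182/4) + 154968430/14767) = 1/(154850294/14767 + I*√1182/4)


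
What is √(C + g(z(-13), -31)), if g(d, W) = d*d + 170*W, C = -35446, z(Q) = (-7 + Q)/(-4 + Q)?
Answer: 22*I*√24311/17 ≈ 201.78*I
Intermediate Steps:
z(Q) = (-7 + Q)/(-4 + Q)
g(d, W) = d² + 170*W
√(C + g(z(-13), -31)) = √(-35446 + (((-7 - 13)/(-4 - 13))² + 170*(-31))) = √(-35446 + ((-20/(-17))² - 5270)) = √(-35446 + ((-1/17*(-20))² - 5270)) = √(-35446 + ((20/17)² - 5270)) = √(-35446 + (400/289 - 5270)) = √(-35446 - 1522630/289) = √(-11766524/289) = 22*I*√24311/17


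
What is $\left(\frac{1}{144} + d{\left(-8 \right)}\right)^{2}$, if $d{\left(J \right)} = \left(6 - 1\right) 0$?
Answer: $\frac{1}{20736} \approx 4.8225 \cdot 10^{-5}$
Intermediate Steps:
$d{\left(J \right)} = 0$ ($d{\left(J \right)} = 5 \cdot 0 = 0$)
$\left(\frac{1}{144} + d{\left(-8 \right)}\right)^{2} = \left(\frac{1}{144} + 0\right)^{2} = \left(\frac{1}{144}\right)^{2} = \frac{1}{20736}$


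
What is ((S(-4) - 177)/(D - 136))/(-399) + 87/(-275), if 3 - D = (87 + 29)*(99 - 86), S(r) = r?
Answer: -57013808/180058725 ≈ -0.31664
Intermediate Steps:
D = -1505 (D = 3 - (87 + 29)*(99 - 86) = 3 - 116*13 = 3 - 1*1508 = 3 - 1508 = -1505)
((S(-4) - 177)/(D - 136))/(-399) + 87/(-275) = ((-4 - 177)/(-1505 - 136))/(-399) + 87/(-275) = -181/(-1641)*(-1/399) + 87*(-1/275) = -181*(-1/1641)*(-1/399) - 87/275 = (181/1641)*(-1/399) - 87/275 = -181/654759 - 87/275 = -57013808/180058725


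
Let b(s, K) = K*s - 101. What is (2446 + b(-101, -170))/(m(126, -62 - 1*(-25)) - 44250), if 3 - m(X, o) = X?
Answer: -6505/14791 ≈ -0.43979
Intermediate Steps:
b(s, K) = -101 + K*s
m(X, o) = 3 - X
(2446 + b(-101, -170))/(m(126, -62 - 1*(-25)) - 44250) = (2446 + (-101 - 170*(-101)))/((3 - 1*126) - 44250) = (2446 + (-101 + 17170))/((3 - 126) - 44250) = (2446 + 17069)/(-123 - 44250) = 19515/(-44373) = 19515*(-1/44373) = -6505/14791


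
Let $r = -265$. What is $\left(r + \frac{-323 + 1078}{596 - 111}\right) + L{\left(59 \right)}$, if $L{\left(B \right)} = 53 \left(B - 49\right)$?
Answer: $\frac{25856}{97} \approx 266.56$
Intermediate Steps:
$L{\left(B \right)} = -2597 + 53 B$ ($L{\left(B \right)} = 53 \left(-49 + B\right) = -2597 + 53 B$)
$\left(r + \frac{-323 + 1078}{596 - 111}\right) + L{\left(59 \right)} = \left(-265 + \frac{-323 + 1078}{596 - 111}\right) + \left(-2597 + 53 \cdot 59\right) = \left(-265 + \frac{755}{485}\right) + \left(-2597 + 3127\right) = \left(-265 + 755 \cdot \frac{1}{485}\right) + 530 = \left(-265 + \frac{151}{97}\right) + 530 = - \frac{25554}{97} + 530 = \frac{25856}{97}$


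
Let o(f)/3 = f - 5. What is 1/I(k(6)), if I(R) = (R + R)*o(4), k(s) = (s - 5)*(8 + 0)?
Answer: -1/48 ≈ -0.020833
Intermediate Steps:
o(f) = -15 + 3*f (o(f) = 3*(f - 5) = 3*(-5 + f) = -15 + 3*f)
k(s) = -40 + 8*s (k(s) = (-5 + s)*8 = -40 + 8*s)
I(R) = -6*R (I(R) = (R + R)*(-15 + 3*4) = (2*R)*(-15 + 12) = (2*R)*(-3) = -6*R)
1/I(k(6)) = 1/(-6*(-40 + 8*6)) = 1/(-6*(-40 + 48)) = 1/(-6*8) = 1/(-48) = -1/48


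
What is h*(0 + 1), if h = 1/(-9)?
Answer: -⅑ ≈ -0.11111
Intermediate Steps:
h = -⅑ ≈ -0.11111
h*(0 + 1) = -(0 + 1)/9 = -⅑*1 = -⅑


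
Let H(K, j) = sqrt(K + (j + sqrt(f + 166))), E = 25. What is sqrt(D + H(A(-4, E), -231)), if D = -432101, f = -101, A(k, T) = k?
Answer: sqrt(-432101 + sqrt(-235 + sqrt(65))) ≈ 0.01 + 657.34*I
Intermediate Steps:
H(K, j) = sqrt(K + j + sqrt(65)) (H(K, j) = sqrt(K + (j + sqrt(-101 + 166))) = sqrt(K + (j + sqrt(65))) = sqrt(K + j + sqrt(65)))
sqrt(D + H(A(-4, E), -231)) = sqrt(-432101 + sqrt(-4 - 231 + sqrt(65))) = sqrt(-432101 + sqrt(-235 + sqrt(65)))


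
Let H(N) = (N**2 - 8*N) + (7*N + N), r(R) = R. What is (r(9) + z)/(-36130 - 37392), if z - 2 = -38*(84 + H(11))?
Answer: 7779/73522 ≈ 0.10581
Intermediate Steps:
H(N) = N**2 (H(N) = (N**2 - 8*N) + 8*N = N**2)
z = -7788 (z = 2 - 38*(84 + 11**2) = 2 - 38*(84 + 121) = 2 - 38*205 = 2 - 7790 = -7788)
(r(9) + z)/(-36130 - 37392) = (9 - 7788)/(-36130 - 37392) = -7779/(-73522) = -7779*(-1/73522) = 7779/73522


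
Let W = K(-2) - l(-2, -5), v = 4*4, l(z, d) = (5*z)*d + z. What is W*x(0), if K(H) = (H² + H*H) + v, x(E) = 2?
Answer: -48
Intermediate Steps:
l(z, d) = z + 5*d*z (l(z, d) = 5*d*z + z = z + 5*d*z)
v = 16
K(H) = 16 + 2*H² (K(H) = (H² + H*H) + 16 = (H² + H²) + 16 = 2*H² + 16 = 16 + 2*H²)
W = -24 (W = (16 + 2*(-2)²) - (-2)*(1 + 5*(-5)) = (16 + 2*4) - (-2)*(1 - 25) = (16 + 8) - (-2)*(-24) = 24 - 1*48 = 24 - 48 = -24)
W*x(0) = -24*2 = -48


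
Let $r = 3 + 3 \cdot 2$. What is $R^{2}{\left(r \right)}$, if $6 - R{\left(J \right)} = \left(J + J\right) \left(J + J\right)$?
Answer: $101124$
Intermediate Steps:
$r = 9$ ($r = 3 + 6 = 9$)
$R{\left(J \right)} = 6 - 4 J^{2}$ ($R{\left(J \right)} = 6 - \left(J + J\right) \left(J + J\right) = 6 - 2 J 2 J = 6 - 4 J^{2}$)
$R^{2}{\left(r \right)} = \left(6 - 4 \cdot 9^{2}\right)^{2} = \left(6 - 324\right)^{2} = \left(-318\right)^{2} = 101124$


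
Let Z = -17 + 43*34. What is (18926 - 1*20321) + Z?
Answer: 50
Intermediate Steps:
Z = 1445 (Z = -17 + 1462 = 1445)
(18926 - 1*20321) + Z = (18926 - 1*20321) + 1445 = (18926 - 20321) + 1445 = -1395 + 1445 = 50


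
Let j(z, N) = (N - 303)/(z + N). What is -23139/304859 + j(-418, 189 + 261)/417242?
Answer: -44128741449/581485617728 ≈ -0.075890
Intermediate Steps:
j(z, N) = (-303 + N)/(N + z)
-23139/304859 + j(-418, 189 + 261)/417242 = -23139/304859 + ((-303 + (189 + 261))/((189 + 261) - 418))/417242 = -23139*1/304859 + ((-303 + 450)/(450 - 418))*(1/417242) = -23139/304859 + (147/32)*(1/417242) = -23139/304859 + 21/1907392 = -44128741449/581485617728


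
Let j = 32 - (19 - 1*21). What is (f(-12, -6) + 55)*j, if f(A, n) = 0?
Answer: 1870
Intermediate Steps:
j = 34 (j = 32 - (19 - 21) = 32 - 1*(-2) = 32 + 2 = 34)
(f(-12, -6) + 55)*j = (0 + 55)*34 = 55*34 = 1870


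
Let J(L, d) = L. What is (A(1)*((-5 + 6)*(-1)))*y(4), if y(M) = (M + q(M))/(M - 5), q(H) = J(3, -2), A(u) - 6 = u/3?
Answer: 133/3 ≈ 44.333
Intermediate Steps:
A(u) = 6 + u/3
q(H) = 3
y(M) = (3 + M)/(-5 + M) (y(M) = (M + 3)/(M - 5) = (3 + M)/(-5 + M))
(A(1)*((-5 + 6)*(-1)))*y(4) = ((6 + (⅓)*1)*((-5 + 6)*(-1)))*((3 + 4)/(-5 + 4)) = ((6 + ⅓)*(1*(-1)))*(7/(-1)) = ((19/3)*(-1))*(-1*7) = -19/3*(-7) = 133/3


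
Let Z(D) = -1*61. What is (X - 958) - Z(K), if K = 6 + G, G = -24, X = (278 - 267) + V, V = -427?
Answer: -1313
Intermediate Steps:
X = -416 (X = (278 - 267) - 427 = 11 - 427 = -416)
K = -18 (K = 6 - 24 = -18)
Z(D) = -61
(X - 958) - Z(K) = (-416 - 958) - 1*(-61) = -1374 + 61 = -1313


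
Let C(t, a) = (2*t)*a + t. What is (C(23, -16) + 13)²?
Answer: 490000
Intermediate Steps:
C(t, a) = t + 2*a*t (C(t, a) = 2*a*t + t = t + 2*a*t)
(C(23, -16) + 13)² = (23*(1 + 2*(-16)) + 13)² = (23*(1 - 32) + 13)² = (23*(-31) + 13)² = (-713 + 13)² = (-700)² = 490000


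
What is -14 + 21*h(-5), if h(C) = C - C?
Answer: -14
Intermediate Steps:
h(C) = 0
-14 + 21*h(-5) = -14 + 21*0 = -14 + 0 = -14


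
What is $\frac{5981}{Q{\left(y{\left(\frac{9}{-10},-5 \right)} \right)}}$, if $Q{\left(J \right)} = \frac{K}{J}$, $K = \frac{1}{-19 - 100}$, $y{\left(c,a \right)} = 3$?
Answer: $-2135217$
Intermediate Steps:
$K = - \frac{1}{119}$ ($K = \frac{1}{-119} = - \frac{1}{119} \approx -0.0084034$)
$Q{\left(J \right)} = - \frac{1}{119 J}$
$\frac{5981}{Q{\left(y{\left(\frac{9}{-10},-5 \right)} \right)}} = \frac{5981}{\left(- \frac{1}{119}\right) \frac{1}{3}} = \frac{5981}{- \frac{1}{357}} = 5981 \left(-357\right) = -2135217$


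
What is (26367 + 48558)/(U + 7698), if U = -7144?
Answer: 74925/554 ≈ 135.24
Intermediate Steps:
(26367 + 48558)/(U + 7698) = (26367 + 48558)/(-7144 + 7698) = 74925/554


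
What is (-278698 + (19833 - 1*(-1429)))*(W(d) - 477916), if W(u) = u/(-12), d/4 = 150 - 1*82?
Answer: 123038618592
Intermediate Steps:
d = 272 (d = 4*(150 - 1*82) = 4*(150 - 82) = 4*68 = 272)
W(u) = -u/12 (W(u) = u*(-1/12) = -u/12)
(-278698 + (19833 - 1*(-1429)))*(W(d) - 477916) = (-278698 + (19833 - 1*(-1429)))*(-1/12*272 - 477916) = (-278698 + (19833 + 1429))*(-68/3 - 477916) = (-278698 + 21262)*(-1433816/3) = -257436*(-1433816/3) = 123038618592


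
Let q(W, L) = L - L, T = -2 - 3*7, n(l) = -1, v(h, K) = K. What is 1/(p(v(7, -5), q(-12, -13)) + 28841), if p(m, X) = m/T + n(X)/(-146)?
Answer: 3358/96848831 ≈ 3.4673e-5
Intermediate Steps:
T = -23 (T = -2 - 21 = -23)
q(W, L) = 0
p(m, X) = 1/146 - m/23 (p(m, X) = m/(-23) - 1/(-146) = m*(-1/23) - 1*(-1/146) = -m/23 + 1/146 = 1/146 - m/23)
1/(p(v(7, -5), q(-12, -13)) + 28841) = 1/((1/146 - 1/23*(-5)) + 28841) = 1/((1/146 + 5/23) + 28841) = 1/(753/3358 + 28841) = 1/(96848831/3358) = 3358/96848831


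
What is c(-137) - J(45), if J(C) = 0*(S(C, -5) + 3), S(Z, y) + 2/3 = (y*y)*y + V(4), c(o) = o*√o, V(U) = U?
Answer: -137*I*√137 ≈ -1603.5*I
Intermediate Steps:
c(o) = o^(3/2)
S(Z, y) = 10/3 + y³ (S(Z, y) = -⅔ + ((y*y)*y + 4) = -⅔ + (y²*y + 4) = -⅔ + (y³ + 4) = -⅔ + (4 + y³) = 10/3 + y³)
J(C) = 0 (J(C) = 0*((10/3 + (-5)³) + 3) = 0*((10/3 - 125) + 3) = 0*(-365/3 + 3) = 0*(-356/3) = 0)
c(-137) - J(45) = (-137)^(3/2) - 1*0 = -137*I*√137 + 0 = -137*I*√137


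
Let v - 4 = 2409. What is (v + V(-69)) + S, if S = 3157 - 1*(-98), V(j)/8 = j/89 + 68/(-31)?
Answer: 15572484/2759 ≈ 5644.3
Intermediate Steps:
v = 2413 (v = 4 + 2409 = 2413)
V(j) = -544/31 + 8*j/89 (V(j) = 8*(j/89 + 68/(-31)) = 8*(j*(1/89) + 68*(-1/31)) = 8*(j/89 - 68/31) = 8*(-68/31 + j/89) = -544/31 + 8*j/89)
S = 3255 (S = 3157 + 98 = 3255)
(v + V(-69)) + S = (2413 + (-544/31 + (8/89)*(-69))) + 3255 = (2413 + (-544/31 - 552/89)) + 3255 = (2413 - 65528/2759) + 3255 = 6591939/2759 + 3255 = 15572484/2759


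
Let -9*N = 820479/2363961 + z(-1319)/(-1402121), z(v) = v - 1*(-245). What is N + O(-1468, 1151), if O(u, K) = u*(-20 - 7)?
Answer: 394127240214624457/9943678083843 ≈ 39636.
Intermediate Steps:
z(v) = 245 + v (z(v) = v + 245 = 245 + v)
O(u, K) = -27*u (O(u, K) = u*(-27) = -27*u)
N = -384316576691/9943678083843 (N = -(820479/2363961 + (245 - 1319)/(-1402121))/9 = -(820479*(1/2363961) - 1074*(-1/1402121))/9 = -(273493/787987 + 1074/1402121)/9 = -⅑*384316576691/1104853120427 = -384316576691/9943678083843 ≈ -0.038649)
N + O(-1468, 1151) = -384316576691/9943678083843 - 27*(-1468) = -384316576691/9943678083843 + 39636 = 394127240214624457/9943678083843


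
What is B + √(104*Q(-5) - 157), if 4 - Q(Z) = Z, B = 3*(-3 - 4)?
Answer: -21 + √779 ≈ 6.9106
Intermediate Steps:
B = -21 (B = 3*(-7) = -21)
Q(Z) = 4 - Z
B + √(104*Q(-5) - 157) = -21 + √(104*(4 - 1*(-5)) - 157) = -21 + √(104*(4 + 5) - 157) = -21 + √(104*9 - 157) = -21 + √(936 - 157) = -21 + √779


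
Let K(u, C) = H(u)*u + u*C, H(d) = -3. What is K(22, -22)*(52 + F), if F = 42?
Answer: -51700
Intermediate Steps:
K(u, C) = -3*u + C*u (K(u, C) = -3*u + u*C = -3*u + C*u)
K(22, -22)*(52 + F) = (22*(-3 - 22))*(52 + 42) = (22*(-25))*94 = -550*94 = -51700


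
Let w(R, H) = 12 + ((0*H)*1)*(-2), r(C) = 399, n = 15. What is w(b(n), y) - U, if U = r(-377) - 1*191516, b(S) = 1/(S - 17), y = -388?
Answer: 191129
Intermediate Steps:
b(S) = 1/(-17 + S)
w(R, H) = 12 (w(R, H) = 12 + (0*1)*(-2) = 12 + 0*(-2) = 12 + 0 = 12)
U = -191117 (U = 399 - 1*191516 = 399 - 191516 = -191117)
w(b(n), y) - U = 12 - 1*(-191117) = 12 + 191117 = 191129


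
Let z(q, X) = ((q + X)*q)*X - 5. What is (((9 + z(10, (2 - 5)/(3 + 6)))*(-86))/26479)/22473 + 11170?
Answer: 59821639882354/5355563103 ≈ 11170.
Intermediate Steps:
z(q, X) = -5 + X*q*(X + q) (z(q, X) = ((X + q)*q)*X - 5 = (q*(X + q))*X - 5 = X*q*(X + q) - 5 = -5 + X*q*(X + q))
(((9 + z(10, (2 - 5)/(3 + 6)))*(-86))/26479)/22473 + 11170 = (((9 + (-5 + ((2 - 5)/(3 + 6))*10**2 + 10*((2 - 5)/(3 + 6))**2))*(-86))/26479)/22473 + 11170 = (((9 + (-5 - 3/9*100 + 10*(-3/9)**2))*(-86))*(1/26479))*(1/22473) + 11170 = (((9 + (-5 - 3*1/9*100 + 10*(-3*1/9)**2))*(-86))*(1/26479))*(1/22473) + 11170 = (((9 + (-5 - 1/3*100 + 10*(-1/3)**2))*(-86))*(1/26479))*(1/22473) + 11170 = (((9 + (-5 - 100/3 + 10*(1/9)))*(-86))*(1/26479))*(1/22473) + 11170 = (((9 + (-5 - 100/3 + 10/9))*(-86))*(1/26479))*(1/22473) + 11170 = (((9 - 335/9)*(-86))*(1/26479))*(1/22473) + 11170 = (-254/9*(-86)*(1/26479))*(1/22473) + 11170 = ((21844/9)*(1/26479))*(1/22473) + 11170 = (21844/238311)*(1/22473) + 11170 = 21844/5355563103 + 11170 = 59821639882354/5355563103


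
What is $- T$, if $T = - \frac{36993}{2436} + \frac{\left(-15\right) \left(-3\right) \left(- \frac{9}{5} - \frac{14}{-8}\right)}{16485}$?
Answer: $\frac{691423}{45530} \approx 15.186$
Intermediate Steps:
$T = - \frac{691423}{45530}$ ($T = \left(-36993\right) \frac{1}{2436} + 45 \left(\left(-9\right) \frac{1}{5} - - \frac{7}{4}\right) \frac{1}{16485} = - \frac{12331}{812} + 45 \left(- \frac{9}{5} + \frac{7}{4}\right) \frac{1}{16485} = - \frac{12331}{812} + 45 \left(- \frac{1}{20}\right) \frac{1}{16485} = - \frac{12331}{812} - \frac{3}{21980} = - \frac{691423}{45530} \approx -15.186$)
$- T = \left(-1\right) \left(- \frac{691423}{45530}\right) = \frac{691423}{45530}$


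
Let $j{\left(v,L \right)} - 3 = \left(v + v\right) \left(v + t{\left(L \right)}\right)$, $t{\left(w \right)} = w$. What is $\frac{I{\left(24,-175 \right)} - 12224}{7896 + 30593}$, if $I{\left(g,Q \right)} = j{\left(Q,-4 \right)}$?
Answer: $\frac{50429}{38489} \approx 1.3102$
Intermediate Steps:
$j{\left(v,L \right)} = 3 + 2 v \left(L + v\right)$ ($j{\left(v,L \right)} = 3 + \left(v + v\right) \left(v + L\right) = 3 + 2 v \left(L + v\right)$)
$I{\left(g,Q \right)} = 3 - 8 Q + 2 Q^{2}$ ($I{\left(g,Q \right)} = 3 + 2 Q^{2} + 2 \left(-4\right) Q = 3 + 2 Q^{2} - 8 Q = 3 - 8 Q + 2 Q^{2}$)
$\frac{I{\left(24,-175 \right)} - 12224}{7896 + 30593} = \frac{\left(3 - -1400 + 2 \left(-175\right)^{2}\right) - 12224}{7896 + 30593} = \frac{\left(3 + 1400 + 2 \cdot 30625\right) - 12224}{38489} = \left(\left(3 + 1400 + 61250\right) - 12224\right) \frac{1}{38489} = \left(62653 - 12224\right) \frac{1}{38489} = 50429 \cdot \frac{1}{38489} = \frac{50429}{38489}$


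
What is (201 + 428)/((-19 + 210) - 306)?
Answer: -629/115 ≈ -5.4696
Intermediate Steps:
(201 + 428)/((-19 + 210) - 306) = 629/(191 - 306) = 629/(-115) = 629*(-1/115) = -629/115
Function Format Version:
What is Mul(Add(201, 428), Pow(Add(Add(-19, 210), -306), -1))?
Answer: Rational(-629, 115) ≈ -5.4696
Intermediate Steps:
Mul(Add(201, 428), Pow(Add(Add(-19, 210), -306), -1)) = Mul(629, Pow(Add(191, -306), -1)) = Mul(629, Pow(-115, -1)) = Mul(629, Rational(-1, 115)) = Rational(-629, 115)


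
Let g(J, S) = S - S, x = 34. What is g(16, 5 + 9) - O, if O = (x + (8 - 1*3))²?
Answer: -1521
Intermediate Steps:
O = 1521 (O = (34 + (8 - 1*3))² = (34 + (8 - 3))² = (34 + 5)² = 39² = 1521)
g(J, S) = 0
g(16, 5 + 9) - O = 0 - 1*1521 = 0 - 1521 = -1521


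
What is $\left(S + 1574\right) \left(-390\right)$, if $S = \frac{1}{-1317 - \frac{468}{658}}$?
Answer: $- \frac{88708251970}{144509} \approx -6.1386 \cdot 10^{5}$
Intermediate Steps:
$S = - \frac{329}{433527}$ ($S = \frac{1}{-1317 - \frac{234}{329}} = \frac{1}{- \frac{433527}{329}} = - \frac{329}{433527} \approx -0.00075889$)
$\left(S + 1574\right) \left(-390\right) = \left(- \frac{329}{433527} + 1574\right) \left(-390\right) = \frac{682371169}{433527} \left(-390\right) = - \frac{88708251970}{144509}$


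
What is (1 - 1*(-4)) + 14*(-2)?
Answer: -23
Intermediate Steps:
(1 - 1*(-4)) + 14*(-2) = (1 + 4) - 28 = 5 - 28 = -23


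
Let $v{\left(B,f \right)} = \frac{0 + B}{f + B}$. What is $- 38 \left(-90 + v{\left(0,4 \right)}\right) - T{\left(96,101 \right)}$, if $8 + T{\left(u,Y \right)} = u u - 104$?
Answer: $-5684$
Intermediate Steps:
$v{\left(B,f \right)} = \frac{B}{B + f}$
$T{\left(u,Y \right)} = -112 + u^{2}$ ($T{\left(u,Y \right)} = -8 + \left(u u - 104\right) = -8 + \left(u^{2} - 104\right) = -8 + \left(-104 + u^{2}\right) = -112 + u^{2}$)
$- 38 \left(-90 + v{\left(0,4 \right)}\right) - T{\left(96,101 \right)} = - 38 \left(-90 + \frac{0}{0 + 4}\right) - \left(-112 + 96^{2}\right) = - 38 \left(-90 + \frac{0}{4}\right) - \left(-112 + 9216\right) = - 38 \left(-90 + 0 \cdot \frac{1}{4}\right) - 9104 = - 38 \left(-90 + 0\right) - 9104 = \left(-38\right) \left(-90\right) - 9104 = 3420 - 9104 = -5684$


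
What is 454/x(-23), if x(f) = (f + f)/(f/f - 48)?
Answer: 10669/23 ≈ 463.87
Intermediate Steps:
x(f) = -2*f/47 (x(f) = (2*f)/(1 - 48) = (2*f)/(-47) = (2*f)*(-1/47) = -2*f/47)
454/x(-23) = 454/((-2/47*(-23))) = 454/(46/47) = 454*(47/46) = 10669/23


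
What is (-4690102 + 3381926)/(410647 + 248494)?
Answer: -1308176/659141 ≈ -1.9847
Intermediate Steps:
(-4690102 + 3381926)/(410647 + 248494) = -1308176/659141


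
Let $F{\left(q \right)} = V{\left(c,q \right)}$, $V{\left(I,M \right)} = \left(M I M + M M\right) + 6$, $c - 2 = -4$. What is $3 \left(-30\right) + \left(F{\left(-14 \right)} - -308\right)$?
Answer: $28$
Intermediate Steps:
$c = -2$ ($c = 2 - 4 = -2$)
$V{\left(I,M \right)} = 6 + M^{2} + I M^{2}$ ($V{\left(I,M \right)} = \left(I M M + M^{2}\right) + 6 = \left(I M^{2} + M^{2}\right) + 6 = \left(M^{2} + I M^{2}\right) + 6 = 6 + M^{2} + I M^{2}$)
$F{\left(q \right)} = 6 - q^{2}$ ($F{\left(q \right)} = 6 + q^{2} - 2 q^{2} = 6 - q^{2}$)
$3 \left(-30\right) + \left(F{\left(-14 \right)} - -308\right) = 3 \left(-30\right) + \left(\left(6 - \left(-14\right)^{2}\right) - -308\right) = -90 + \left(\left(6 - 196\right) + 308\right) = -90 + \left(-190 + 308\right) = -90 + 118 = 28$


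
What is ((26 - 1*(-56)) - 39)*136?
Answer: 5848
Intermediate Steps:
((26 - 1*(-56)) - 39)*136 = ((26 + 56) - 39)*136 = (82 - 39)*136 = 43*136 = 5848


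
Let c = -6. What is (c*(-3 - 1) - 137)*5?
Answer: -565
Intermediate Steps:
(c*(-3 - 1) - 137)*5 = (-6*(-3 - 1) - 137)*5 = (-6*(-4) - 137)*5 = (24 - 137)*5 = -113*5 = -565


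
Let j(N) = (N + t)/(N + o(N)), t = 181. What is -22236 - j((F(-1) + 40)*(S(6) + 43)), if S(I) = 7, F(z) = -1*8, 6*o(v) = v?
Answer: -124526943/5600 ≈ -22237.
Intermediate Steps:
o(v) = v/6
F(z) = -8
j(N) = 6*(181 + N)/(7*N) (j(N) = (N + 181)/(N + N/6) = (181 + N)/((7*N/6)) = (181 + N)*(6/(7*N)) = 6*(181 + N)/(7*N))
-22236 - j((F(-1) + 40)*(S(6) + 43)) = -22236 - 6*(181 + (-8 + 40)*(7 + 43))/(7*((-8 + 40)*(7 + 43))) = -22236 - 6*(181 + 32*50)/(7*(32*50)) = -22236 - 6*(181 + 1600)/(7*1600) = -22236 - 6*1781/(7*1600) = -22236 - 1*5343/5600 = -22236 - 5343/5600 = -124526943/5600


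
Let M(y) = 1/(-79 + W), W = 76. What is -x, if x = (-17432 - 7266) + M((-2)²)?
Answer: 74095/3 ≈ 24698.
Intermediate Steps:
M(y) = -⅓ (M(y) = 1/(-79 + 76) = 1/(-3) = -⅓)
x = -74095/3 (x = (-17432 - 7266) - ⅓ = -24698 - ⅓ = -74095/3 ≈ -24698.)
-x = -1*(-74095/3) = 74095/3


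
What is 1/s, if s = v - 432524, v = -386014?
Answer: -1/818538 ≈ -1.2217e-6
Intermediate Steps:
s = -818538 (s = -386014 - 432524 = -818538)
1/s = 1/(-818538) = -1/818538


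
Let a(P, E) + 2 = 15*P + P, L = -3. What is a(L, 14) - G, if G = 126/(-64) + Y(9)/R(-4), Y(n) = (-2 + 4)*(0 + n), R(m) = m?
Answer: -1393/32 ≈ -43.531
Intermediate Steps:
Y(n) = 2*n
a(P, E) = -2 + 16*P (a(P, E) = -2 + (15*P + P) = -2 + 16*P)
G = -207/32 (G = 126/(-64) + (2*9)/(-4) = 126*(-1/64) + 18*(-¼) = -63/32 - 9/2 = -207/32 ≈ -6.4688)
a(L, 14) - G = (-2 + 16*(-3)) - 1*(-207/32) = (-2 - 48) + 207/32 = -50 + 207/32 = -1393/32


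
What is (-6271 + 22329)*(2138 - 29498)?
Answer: -439346880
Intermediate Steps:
(-6271 + 22329)*(2138 - 29498) = 16058*(-27360) = -439346880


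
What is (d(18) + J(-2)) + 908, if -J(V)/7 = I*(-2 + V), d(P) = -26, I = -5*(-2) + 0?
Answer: 1162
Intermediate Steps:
I = 10 (I = 10 + 0 = 10)
J(V) = 140 - 70*V (J(V) = -70*(-2 + V) = -7*(-20 + 10*V) = 140 - 70*V)
(d(18) + J(-2)) + 908 = (-26 + (140 - 70*(-2))) + 908 = (-26 + (140 + 140)) + 908 = (-26 + 280) + 908 = 254 + 908 = 1162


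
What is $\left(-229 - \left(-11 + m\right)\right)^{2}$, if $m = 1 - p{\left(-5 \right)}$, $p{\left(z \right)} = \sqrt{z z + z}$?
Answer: $47981 - 876 \sqrt{5} \approx 46022.0$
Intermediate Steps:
$p{\left(z \right)} = \sqrt{z + z^{2}}$ ($p{\left(z \right)} = \sqrt{z^{2} + z} = \sqrt{z + z^{2}}$)
$m = 1 - 2 \sqrt{5}$ ($m = 1 - \sqrt{- 5 \left(1 - 5\right)} = 1 - \sqrt{\left(-5\right) \left(-4\right)} = 1 - \sqrt{20} = 1 - 2 \sqrt{5} \approx -3.4721$)
$\left(-229 - \left(-11 + m\right)\right)^{2} = \left(-229 + \left(- (1 - 2 \sqrt{5}) + 11\right)\right)^{2} = \left(-229 + \left(\left(-1 + 2 \sqrt{5}\right) + 11\right)\right)^{2} = \left(-229 + \left(10 + 2 \sqrt{5}\right)\right)^{2} = \left(-219 + 2 \sqrt{5}\right)^{2}$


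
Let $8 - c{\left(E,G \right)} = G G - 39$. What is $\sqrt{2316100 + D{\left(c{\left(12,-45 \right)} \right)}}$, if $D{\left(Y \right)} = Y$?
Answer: $\sqrt{2314122} \approx 1521.2$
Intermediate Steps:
$c{\left(E,G \right)} = 47 - G^{2}$ ($c{\left(E,G \right)} = 8 - \left(G G - 39\right) = 8 - \left(G^{2} - 39\right) = 8 - \left(-39 + G^{2}\right) = 47 - G^{2}$)
$\sqrt{2316100 + D{\left(c{\left(12,-45 \right)} \right)}} = \sqrt{2316100 + \left(47 - \left(-45\right)^{2}\right)} = \sqrt{2316100 + \left(47 - 2025\right)} = \sqrt{2316100 - 1978} = \sqrt{2314122}$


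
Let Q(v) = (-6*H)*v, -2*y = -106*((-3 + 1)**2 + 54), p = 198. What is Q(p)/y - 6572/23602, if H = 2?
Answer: -19070170/18138137 ≈ -1.0514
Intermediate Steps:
y = 3074 (y = -(-53)*((-3 + 1)**2 + 54) = -(-53)*((-2)**2 + 54) = -(-53)*(4 + 54) = -(-53)*58 = -1/2*(-6148) = 3074)
Q(v) = -12*v (Q(v) = (-6*2)*v = -12*v)
Q(p)/y - 6572/23602 = -12*198/3074 - 6572/23602 = -2376*1/3074 - 6572*1/23602 = -1188/1537 - 3286/11801 = -19070170/18138137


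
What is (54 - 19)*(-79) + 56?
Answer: -2709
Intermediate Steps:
(54 - 19)*(-79) + 56 = 35*(-79) + 56 = -2765 + 56 = -2709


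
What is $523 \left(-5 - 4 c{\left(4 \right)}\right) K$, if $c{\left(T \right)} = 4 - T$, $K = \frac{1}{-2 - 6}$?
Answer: $\frac{2615}{8} \approx 326.88$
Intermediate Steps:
$K = - \frac{1}{8}$ ($K = \frac{1}{-8} = - \frac{1}{8} \approx -0.125$)
$523 \left(-5 - 4 c{\left(4 \right)}\right) K = 523 \left(-5 - 4 \left(4 - 4\right)\right) \left(- \frac{1}{8}\right) = 523 \left(-5 - 0\right) \left(- \frac{1}{8}\right) = 523 \left(-5 + 0\right) \left(- \frac{1}{8}\right) = 523 \left(\left(-5\right) \left(- \frac{1}{8}\right)\right) = 523 \cdot \frac{5}{8} = \frac{2615}{8}$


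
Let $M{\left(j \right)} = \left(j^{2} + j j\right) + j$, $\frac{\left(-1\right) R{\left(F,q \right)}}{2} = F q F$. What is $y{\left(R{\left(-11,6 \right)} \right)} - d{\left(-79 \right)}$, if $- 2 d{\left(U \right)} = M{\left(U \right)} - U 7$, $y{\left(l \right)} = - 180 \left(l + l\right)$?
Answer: $529198$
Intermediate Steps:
$R{\left(F,q \right)} = - 2 q F^{2}$ ($R{\left(F,q \right)} = - 2 F q F = - 2 q F^{2}$)
$M{\left(j \right)} = j + 2 j^{2}$ ($M{\left(j \right)} = \left(j^{2} + j^{2}\right) + j = 2 j^{2} + j = j + 2 j^{2}$)
$y{\left(l \right)} = - 360 l$ ($y{\left(l \right)} = - 180 \cdot 2 l = - 360 l$)
$d{\left(U \right)} = \frac{7 U}{2} - \frac{U \left(1 + 2 U\right)}{2}$ ($d{\left(U \right)} = - \frac{U \left(1 + 2 U\right) - U 7}{2} = - \frac{U \left(1 + 2 U\right) - 7 U}{2} = - \frac{- 7 U + U \left(1 + 2 U\right)}{2} = \frac{7 U}{2} - \frac{U \left(1 + 2 U\right)}{2}$)
$y{\left(R{\left(-11,6 \right)} \right)} - d{\left(-79 \right)} = - 360 \left(\left(-2\right) 6 \left(-11\right)^{2}\right) - - 79 \left(3 - -79\right) = - 360 \left(\left(-2\right) 6 \cdot 121\right) - - 79 \left(3 + 79\right) = \left(-360\right) \left(-1452\right) - \left(-79\right) 82 = 522720 - -6478 = 522720 + 6478 = 529198$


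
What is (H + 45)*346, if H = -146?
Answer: -34946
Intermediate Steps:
(H + 45)*346 = (-146 + 45)*346 = -101*346 = -34946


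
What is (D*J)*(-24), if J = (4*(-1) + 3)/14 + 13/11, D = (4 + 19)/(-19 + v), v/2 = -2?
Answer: 2052/77 ≈ 26.649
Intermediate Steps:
v = -4 (v = 2*(-2) = -4)
D = -1 (D = (4 + 19)/(-19 - 4) = 23/(-23) = 23*(-1/23) = -1)
J = 171/154 (J = (-4 + 3)*(1/14) + 13*(1/11) = -1*1/14 + 13/11 = -1/14 + 13/11 = 171/154 ≈ 1.1104)
(D*J)*(-24) = -1*171/154*(-24) = -171/154*(-24) = 2052/77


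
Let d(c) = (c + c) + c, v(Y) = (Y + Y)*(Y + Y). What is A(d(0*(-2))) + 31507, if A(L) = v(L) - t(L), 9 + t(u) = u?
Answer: 31516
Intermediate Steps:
v(Y) = 4*Y² (v(Y) = (2*Y)*(2*Y) = 4*Y²)
t(u) = -9 + u
d(c) = 3*c (d(c) = 2*c + c = 3*c)
A(L) = 9 - L + 4*L² (A(L) = 4*L² - (-9 + L) = 4*L² + (9 - L) = 9 - L + 4*L²)
A(d(0*(-2))) + 31507 = (9 - 3*0*(-2) + 4*(3*(0*(-2)))²) + 31507 = (9 - 3*0 + 4*(3*0)²) + 31507 = (9 - 1*0 + 4*0²) + 31507 = (9 + 0 + 4*0) + 31507 = (9 + 0 + 0) + 31507 = 9 + 31507 = 31516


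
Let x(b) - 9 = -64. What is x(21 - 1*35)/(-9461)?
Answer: 55/9461 ≈ 0.0058133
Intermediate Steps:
x(b) = -55 (x(b) = 9 - 64 = -55)
x(21 - 1*35)/(-9461) = -55/(-9461) = -55*(-1/9461) = 55/9461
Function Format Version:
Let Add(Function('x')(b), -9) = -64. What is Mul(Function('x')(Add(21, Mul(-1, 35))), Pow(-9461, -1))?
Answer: Rational(55, 9461) ≈ 0.0058133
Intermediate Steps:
Function('x')(b) = -55 (Function('x')(b) = Add(9, -64) = -55)
Mul(Function('x')(Add(21, Mul(-1, 35))), Pow(-9461, -1)) = Mul(-55, Pow(-9461, -1)) = Mul(-55, Rational(-1, 9461)) = Rational(55, 9461)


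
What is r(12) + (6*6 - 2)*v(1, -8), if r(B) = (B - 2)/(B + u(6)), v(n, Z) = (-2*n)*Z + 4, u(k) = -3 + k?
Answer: 2042/3 ≈ 680.67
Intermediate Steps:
v(n, Z) = 4 - 2*Z*n (v(n, Z) = -2*Z*n + 4 = 4 - 2*Z*n)
r(B) = (-2 + B)/(3 + B) (r(B) = (B - 2)/(B + (-3 + 6)) = (-2 + B)/(B + 3) = (-2 + B)/(3 + B))
r(12) + (6*6 - 2)*v(1, -8) = (-2 + 12)/(3 + 12) + (6*6 - 2)*(4 - 2*(-8)*1) = 10/15 + (36 - 2)*(4 + 16) = (1/15)*10 + 34*20 = ⅔ + 680 = 2042/3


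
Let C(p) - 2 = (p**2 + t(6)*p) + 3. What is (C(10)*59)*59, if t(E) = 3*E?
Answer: 992085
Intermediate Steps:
C(p) = 5 + p**2 + 18*p (C(p) = 2 + ((p**2 + (3*6)*p) + 3) = 2 + ((p**2 + 18*p) + 3) = 2 + (3 + p**2 + 18*p) = 5 + p**2 + 18*p)
(C(10)*59)*59 = ((5 + 10**2 + 18*10)*59)*59 = ((5 + 100 + 180)*59)*59 = (285*59)*59 = 16815*59 = 992085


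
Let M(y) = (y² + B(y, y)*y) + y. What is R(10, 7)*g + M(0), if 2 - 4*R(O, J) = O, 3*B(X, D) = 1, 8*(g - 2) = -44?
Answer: 7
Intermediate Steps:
g = -7/2 (g = 2 + (⅛)*(-44) = 2 - 11/2 = -7/2 ≈ -3.5000)
B(X, D) = ⅓ (B(X, D) = (⅓)*1 = ⅓)
R(O, J) = ½ - O/4
M(y) = y² + 4*y/3 (M(y) = (y² + y/3) + y = y² + 4*y/3)
R(10, 7)*g + M(0) = (½ - ¼*10)*(-7/2) + (⅓)*0*(4 + 3*0) = (½ - 5/2)*(-7/2) + (⅓)*0*(4 + 0) = -2*(-7/2) + (⅓)*0*4 = 7 + 0 = 7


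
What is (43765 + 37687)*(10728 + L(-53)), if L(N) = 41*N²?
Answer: 10254562444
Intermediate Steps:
(43765 + 37687)*(10728 + L(-53)) = (43765 + 37687)*(10728 + 41*(-53)²) = 81452*(10728 + 41*2809) = 81452*(10728 + 115169) = 81452*125897 = 10254562444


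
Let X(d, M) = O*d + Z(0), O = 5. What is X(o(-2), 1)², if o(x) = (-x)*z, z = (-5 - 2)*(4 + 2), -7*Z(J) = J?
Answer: 176400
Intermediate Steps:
Z(J) = -J/7
z = -42 (z = -7*6 = -42)
o(x) = 42*x (o(x) = -x*(-42) = 42*x)
X(d, M) = 5*d (X(d, M) = 5*d - ⅐*0 = 5*d + 0 = 5*d)
X(o(-2), 1)² = (5*(42*(-2)))² = (5*(-84))² = (-420)² = 176400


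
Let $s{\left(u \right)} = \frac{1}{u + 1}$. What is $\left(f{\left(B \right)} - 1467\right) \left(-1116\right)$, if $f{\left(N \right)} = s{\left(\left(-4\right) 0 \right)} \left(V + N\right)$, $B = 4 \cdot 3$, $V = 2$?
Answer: $1621548$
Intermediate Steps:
$s{\left(u \right)} = \frac{1}{1 + u}$
$B = 12$
$f{\left(N \right)} = 2 + N$ ($f{\left(N \right)} = \frac{2 + N}{1 - 0} = \frac{2 + N}{1 + 0} = \frac{2 + N}{1} = 1 \left(2 + N\right) = 2 + N$)
$\left(f{\left(B \right)} - 1467\right) \left(-1116\right) = \left(\left(2 + 12\right) - 1467\right) \left(-1116\right) = \left(14 - 1467\right) \left(-1116\right) = \left(-1453\right) \left(-1116\right) = 1621548$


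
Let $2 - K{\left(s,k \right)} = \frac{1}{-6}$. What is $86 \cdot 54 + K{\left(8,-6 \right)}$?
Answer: $\frac{27877}{6} \approx 4646.2$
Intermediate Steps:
$K{\left(s,k \right)} = \frac{13}{6}$ ($K{\left(s,k \right)} = 2 - \frac{1}{-6} = 2 - - \frac{1}{6} = 2 + \frac{1}{6} = \frac{13}{6}$)
$86 \cdot 54 + K{\left(8,-6 \right)} = 86 \cdot 54 + \frac{13}{6} = 4644 + \frac{13}{6} = \frac{27877}{6}$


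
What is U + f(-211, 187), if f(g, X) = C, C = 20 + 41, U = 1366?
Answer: 1427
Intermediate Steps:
C = 61
f(g, X) = 61
U + f(-211, 187) = 1366 + 61 = 1427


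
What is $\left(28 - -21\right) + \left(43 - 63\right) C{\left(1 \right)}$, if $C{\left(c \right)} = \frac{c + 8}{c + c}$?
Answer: $-41$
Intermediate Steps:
$C{\left(c \right)} = \frac{8 + c}{2 c}$
$\left(28 - -21\right) + \left(43 - 63\right) C{\left(1 \right)} = \left(28 - -21\right) + \left(43 - 63\right) \frac{8 + 1}{2 \cdot 1} = \left(28 + 21\right) + \left(43 - 63\right) \frac{1}{2} \cdot 1 \cdot 9 = 49 - 90 = -41$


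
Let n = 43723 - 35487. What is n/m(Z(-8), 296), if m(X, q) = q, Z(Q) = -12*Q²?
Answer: 2059/74 ≈ 27.824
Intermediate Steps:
n = 8236
n/m(Z(-8), 296) = 8236/296 = 8236*(1/296) = 2059/74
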